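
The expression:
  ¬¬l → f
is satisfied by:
  {f: True, l: False}
  {l: False, f: False}
  {l: True, f: True}


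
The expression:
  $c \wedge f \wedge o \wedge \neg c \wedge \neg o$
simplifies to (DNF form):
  $\text{False}$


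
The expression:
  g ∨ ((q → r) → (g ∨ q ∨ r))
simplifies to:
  g ∨ q ∨ r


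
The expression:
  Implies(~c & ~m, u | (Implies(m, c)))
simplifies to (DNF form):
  True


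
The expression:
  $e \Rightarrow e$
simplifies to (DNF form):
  $\text{True}$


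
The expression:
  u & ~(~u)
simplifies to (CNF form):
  u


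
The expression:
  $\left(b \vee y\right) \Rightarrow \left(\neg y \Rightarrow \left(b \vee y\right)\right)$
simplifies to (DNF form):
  $\text{True}$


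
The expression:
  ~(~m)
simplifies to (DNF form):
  m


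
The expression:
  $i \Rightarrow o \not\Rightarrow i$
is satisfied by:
  {i: False}


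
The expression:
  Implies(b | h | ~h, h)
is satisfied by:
  {h: True}


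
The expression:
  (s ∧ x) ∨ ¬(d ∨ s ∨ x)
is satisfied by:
  {x: True, s: True, d: False}
  {x: True, s: True, d: True}
  {d: False, s: False, x: False}


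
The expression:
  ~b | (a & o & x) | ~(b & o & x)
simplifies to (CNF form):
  a | ~b | ~o | ~x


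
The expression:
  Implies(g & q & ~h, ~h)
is always true.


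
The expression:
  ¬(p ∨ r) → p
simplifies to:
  p ∨ r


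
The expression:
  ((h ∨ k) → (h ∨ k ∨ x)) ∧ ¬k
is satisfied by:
  {k: False}


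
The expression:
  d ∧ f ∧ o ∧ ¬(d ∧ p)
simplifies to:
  d ∧ f ∧ o ∧ ¬p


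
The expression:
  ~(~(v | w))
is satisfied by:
  {v: True, w: True}
  {v: True, w: False}
  {w: True, v: False}


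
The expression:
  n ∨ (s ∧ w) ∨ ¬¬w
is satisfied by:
  {n: True, w: True}
  {n: True, w: False}
  {w: True, n: False}


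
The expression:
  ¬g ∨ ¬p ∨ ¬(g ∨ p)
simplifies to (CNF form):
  ¬g ∨ ¬p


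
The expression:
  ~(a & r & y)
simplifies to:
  ~a | ~r | ~y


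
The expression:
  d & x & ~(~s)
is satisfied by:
  {s: True, d: True, x: True}


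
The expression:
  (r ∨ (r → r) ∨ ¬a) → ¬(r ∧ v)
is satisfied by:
  {v: False, r: False}
  {r: True, v: False}
  {v: True, r: False}


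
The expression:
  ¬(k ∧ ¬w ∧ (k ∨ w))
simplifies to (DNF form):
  w ∨ ¬k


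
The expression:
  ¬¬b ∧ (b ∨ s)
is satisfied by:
  {b: True}


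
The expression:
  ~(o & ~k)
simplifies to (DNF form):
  k | ~o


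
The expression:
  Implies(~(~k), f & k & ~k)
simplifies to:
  ~k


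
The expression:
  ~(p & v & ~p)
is always true.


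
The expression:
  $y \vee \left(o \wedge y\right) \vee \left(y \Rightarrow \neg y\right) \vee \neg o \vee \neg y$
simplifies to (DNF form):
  $\text{True}$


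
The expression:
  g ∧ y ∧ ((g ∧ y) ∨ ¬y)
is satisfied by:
  {g: True, y: True}


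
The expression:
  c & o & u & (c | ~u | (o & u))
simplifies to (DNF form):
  c & o & u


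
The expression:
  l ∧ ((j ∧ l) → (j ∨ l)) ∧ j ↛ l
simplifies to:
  False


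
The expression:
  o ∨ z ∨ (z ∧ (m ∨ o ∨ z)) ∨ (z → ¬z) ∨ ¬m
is always true.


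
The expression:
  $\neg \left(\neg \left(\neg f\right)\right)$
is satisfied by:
  {f: False}


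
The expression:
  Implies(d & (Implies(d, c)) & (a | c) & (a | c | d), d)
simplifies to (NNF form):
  True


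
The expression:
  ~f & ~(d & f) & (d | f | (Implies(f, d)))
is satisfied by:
  {f: False}


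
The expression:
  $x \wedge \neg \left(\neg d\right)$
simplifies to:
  $d \wedge x$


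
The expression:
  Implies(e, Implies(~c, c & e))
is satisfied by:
  {c: True, e: False}
  {e: False, c: False}
  {e: True, c: True}


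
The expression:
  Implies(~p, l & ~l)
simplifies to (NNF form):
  p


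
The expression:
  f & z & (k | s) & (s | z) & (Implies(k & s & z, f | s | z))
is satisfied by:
  {z: True, k: True, s: True, f: True}
  {z: True, k: True, f: True, s: False}
  {z: True, s: True, f: True, k: False}


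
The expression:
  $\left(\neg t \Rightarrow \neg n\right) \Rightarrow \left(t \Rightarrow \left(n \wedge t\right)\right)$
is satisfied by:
  {n: True, t: False}
  {t: False, n: False}
  {t: True, n: True}


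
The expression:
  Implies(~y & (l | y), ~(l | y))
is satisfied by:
  {y: True, l: False}
  {l: False, y: False}
  {l: True, y: True}


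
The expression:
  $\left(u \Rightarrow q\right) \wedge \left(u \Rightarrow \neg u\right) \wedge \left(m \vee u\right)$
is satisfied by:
  {m: True, u: False}


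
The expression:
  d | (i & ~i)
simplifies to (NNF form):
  d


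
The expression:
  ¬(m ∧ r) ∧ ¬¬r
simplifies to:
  r ∧ ¬m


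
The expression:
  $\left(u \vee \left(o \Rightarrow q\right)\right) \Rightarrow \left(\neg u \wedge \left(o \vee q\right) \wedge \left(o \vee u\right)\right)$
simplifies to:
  $o \wedge \neg u$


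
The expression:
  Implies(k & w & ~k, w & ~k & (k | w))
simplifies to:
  True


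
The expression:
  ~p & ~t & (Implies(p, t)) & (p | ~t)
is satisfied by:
  {p: False, t: False}


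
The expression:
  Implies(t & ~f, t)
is always true.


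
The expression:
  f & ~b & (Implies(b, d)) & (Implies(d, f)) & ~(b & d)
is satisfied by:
  {f: True, b: False}


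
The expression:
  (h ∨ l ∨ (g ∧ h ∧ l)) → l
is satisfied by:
  {l: True, h: False}
  {h: False, l: False}
  {h: True, l: True}


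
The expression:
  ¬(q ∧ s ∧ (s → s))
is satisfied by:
  {s: False, q: False}
  {q: True, s: False}
  {s: True, q: False}


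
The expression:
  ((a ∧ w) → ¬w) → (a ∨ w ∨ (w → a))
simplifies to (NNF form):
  True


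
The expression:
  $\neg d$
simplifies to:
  $\neg d$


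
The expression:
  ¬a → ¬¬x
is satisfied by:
  {a: True, x: True}
  {a: True, x: False}
  {x: True, a: False}


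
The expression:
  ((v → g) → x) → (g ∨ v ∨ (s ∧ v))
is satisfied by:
  {v: True, g: True, x: False}
  {v: True, g: False, x: False}
  {g: True, v: False, x: False}
  {v: False, g: False, x: False}
  {x: True, v: True, g: True}
  {x: True, v: True, g: False}
  {x: True, g: True, v: False}


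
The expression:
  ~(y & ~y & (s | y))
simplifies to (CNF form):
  True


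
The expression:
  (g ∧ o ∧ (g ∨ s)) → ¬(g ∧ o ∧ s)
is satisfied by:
  {s: False, o: False, g: False}
  {g: True, s: False, o: False}
  {o: True, s: False, g: False}
  {g: True, o: True, s: False}
  {s: True, g: False, o: False}
  {g: True, s: True, o: False}
  {o: True, s: True, g: False}


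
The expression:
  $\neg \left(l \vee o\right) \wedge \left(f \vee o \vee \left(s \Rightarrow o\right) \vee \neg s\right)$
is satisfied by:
  {f: True, s: False, o: False, l: False}
  {l: False, s: False, f: False, o: False}
  {f: True, s: True, l: False, o: False}


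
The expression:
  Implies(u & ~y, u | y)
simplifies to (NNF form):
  True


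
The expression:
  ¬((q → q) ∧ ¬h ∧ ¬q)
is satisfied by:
  {q: True, h: True}
  {q: True, h: False}
  {h: True, q: False}


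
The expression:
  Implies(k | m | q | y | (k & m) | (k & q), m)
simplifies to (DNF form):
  m | (~k & ~q & ~y)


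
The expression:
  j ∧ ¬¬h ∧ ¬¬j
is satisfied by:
  {h: True, j: True}


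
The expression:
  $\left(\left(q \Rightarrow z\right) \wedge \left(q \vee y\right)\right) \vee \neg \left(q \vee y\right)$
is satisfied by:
  {z: True, q: False}
  {q: False, z: False}
  {q: True, z: True}


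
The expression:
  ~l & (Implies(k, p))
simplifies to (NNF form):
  ~l & (p | ~k)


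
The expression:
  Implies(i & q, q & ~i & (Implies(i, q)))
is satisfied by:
  {q: False, i: False}
  {i: True, q: False}
  {q: True, i: False}


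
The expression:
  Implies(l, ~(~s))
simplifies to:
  s | ~l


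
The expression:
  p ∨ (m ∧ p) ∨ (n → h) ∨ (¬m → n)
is always true.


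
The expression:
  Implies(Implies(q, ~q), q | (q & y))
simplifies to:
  q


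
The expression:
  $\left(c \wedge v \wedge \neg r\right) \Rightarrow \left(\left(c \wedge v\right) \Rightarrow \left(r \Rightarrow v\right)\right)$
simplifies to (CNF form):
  $\text{True}$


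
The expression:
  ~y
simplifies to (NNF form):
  ~y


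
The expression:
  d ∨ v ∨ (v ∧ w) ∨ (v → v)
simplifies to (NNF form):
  True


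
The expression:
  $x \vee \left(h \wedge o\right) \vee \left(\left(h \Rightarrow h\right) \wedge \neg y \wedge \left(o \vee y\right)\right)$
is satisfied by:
  {x: True, o: True, h: True, y: False}
  {x: True, o: True, y: False, h: False}
  {x: True, o: True, h: True, y: True}
  {x: True, o: True, y: True, h: False}
  {x: True, h: True, y: False, o: False}
  {x: True, y: False, h: False, o: False}
  {x: True, h: True, y: True, o: False}
  {x: True, y: True, h: False, o: False}
  {h: True, o: True, y: False, x: False}
  {o: True, y: False, h: False, x: False}
  {h: True, o: True, y: True, x: False}


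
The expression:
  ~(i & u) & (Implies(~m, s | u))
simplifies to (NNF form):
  (m & ~u) | (s & ~u) | (u & ~i)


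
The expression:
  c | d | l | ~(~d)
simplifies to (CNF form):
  c | d | l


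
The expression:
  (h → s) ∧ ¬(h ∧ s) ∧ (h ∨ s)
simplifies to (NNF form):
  s ∧ ¬h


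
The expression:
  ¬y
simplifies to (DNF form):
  ¬y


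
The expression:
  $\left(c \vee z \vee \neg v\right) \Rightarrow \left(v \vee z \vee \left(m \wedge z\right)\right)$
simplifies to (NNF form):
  $v \vee z$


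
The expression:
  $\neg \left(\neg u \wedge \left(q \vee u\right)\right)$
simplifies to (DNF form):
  $u \vee \neg q$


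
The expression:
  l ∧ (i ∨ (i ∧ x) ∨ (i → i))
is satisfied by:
  {l: True}


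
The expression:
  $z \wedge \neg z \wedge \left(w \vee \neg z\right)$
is never true.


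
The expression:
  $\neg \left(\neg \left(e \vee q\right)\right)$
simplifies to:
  $e \vee q$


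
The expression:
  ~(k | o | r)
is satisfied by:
  {o: False, r: False, k: False}


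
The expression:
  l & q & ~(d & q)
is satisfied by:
  {q: True, l: True, d: False}


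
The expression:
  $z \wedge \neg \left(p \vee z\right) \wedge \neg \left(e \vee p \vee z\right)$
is never true.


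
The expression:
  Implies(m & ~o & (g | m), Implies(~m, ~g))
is always true.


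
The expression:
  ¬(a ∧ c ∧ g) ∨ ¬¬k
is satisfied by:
  {k: True, g: False, c: False, a: False}
  {k: False, g: False, c: False, a: False}
  {a: True, k: True, g: False, c: False}
  {a: True, k: False, g: False, c: False}
  {k: True, c: True, a: False, g: False}
  {c: True, a: False, g: False, k: False}
  {a: True, c: True, k: True, g: False}
  {a: True, c: True, k: False, g: False}
  {k: True, g: True, a: False, c: False}
  {g: True, a: False, c: False, k: False}
  {k: True, a: True, g: True, c: False}
  {a: True, g: True, k: False, c: False}
  {k: True, c: True, g: True, a: False}
  {c: True, g: True, a: False, k: False}
  {a: True, c: True, g: True, k: True}


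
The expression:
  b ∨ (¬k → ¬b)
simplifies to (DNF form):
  True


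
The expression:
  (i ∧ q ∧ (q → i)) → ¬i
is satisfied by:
  {q: False, i: False}
  {i: True, q: False}
  {q: True, i: False}


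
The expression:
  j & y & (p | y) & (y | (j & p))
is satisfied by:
  {j: True, y: True}


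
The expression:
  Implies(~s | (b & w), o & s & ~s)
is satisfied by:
  {s: True, w: False, b: False}
  {b: True, s: True, w: False}
  {w: True, s: True, b: False}


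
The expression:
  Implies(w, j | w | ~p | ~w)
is always true.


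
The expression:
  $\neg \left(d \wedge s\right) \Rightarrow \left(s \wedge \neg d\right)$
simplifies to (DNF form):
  $s$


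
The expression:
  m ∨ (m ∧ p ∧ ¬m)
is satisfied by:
  {m: True}


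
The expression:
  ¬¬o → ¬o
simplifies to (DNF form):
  ¬o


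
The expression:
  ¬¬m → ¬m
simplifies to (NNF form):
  ¬m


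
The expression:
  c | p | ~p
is always true.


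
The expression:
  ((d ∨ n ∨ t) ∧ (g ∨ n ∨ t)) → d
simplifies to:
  d ∨ (¬n ∧ ¬t)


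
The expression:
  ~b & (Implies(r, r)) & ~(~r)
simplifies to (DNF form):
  r & ~b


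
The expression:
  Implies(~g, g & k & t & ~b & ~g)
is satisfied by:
  {g: True}


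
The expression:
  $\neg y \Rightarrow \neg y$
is always true.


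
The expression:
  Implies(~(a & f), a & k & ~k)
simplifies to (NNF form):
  a & f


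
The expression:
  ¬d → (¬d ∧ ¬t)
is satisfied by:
  {d: True, t: False}
  {t: False, d: False}
  {t: True, d: True}


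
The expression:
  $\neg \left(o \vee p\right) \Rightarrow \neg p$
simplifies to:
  $\text{True}$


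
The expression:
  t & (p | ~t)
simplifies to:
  p & t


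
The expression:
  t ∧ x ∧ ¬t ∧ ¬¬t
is never true.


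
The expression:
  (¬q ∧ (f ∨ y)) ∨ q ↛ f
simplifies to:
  (f ∧ ¬q) ∨ (q ∧ ¬f) ∨ (y ∧ ¬f)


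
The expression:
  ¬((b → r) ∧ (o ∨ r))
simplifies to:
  ¬r ∧ (b ∨ ¬o)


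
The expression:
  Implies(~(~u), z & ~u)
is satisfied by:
  {u: False}


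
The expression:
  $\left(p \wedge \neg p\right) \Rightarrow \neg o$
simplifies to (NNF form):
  $\text{True}$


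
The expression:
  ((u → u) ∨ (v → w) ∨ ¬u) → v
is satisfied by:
  {v: True}


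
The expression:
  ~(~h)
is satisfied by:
  {h: True}


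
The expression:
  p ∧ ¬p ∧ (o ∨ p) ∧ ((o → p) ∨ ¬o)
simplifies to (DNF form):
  False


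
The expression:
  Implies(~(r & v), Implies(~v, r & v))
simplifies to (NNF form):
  v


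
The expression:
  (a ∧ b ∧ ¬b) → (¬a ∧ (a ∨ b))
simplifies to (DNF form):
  True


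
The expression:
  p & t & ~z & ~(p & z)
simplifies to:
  p & t & ~z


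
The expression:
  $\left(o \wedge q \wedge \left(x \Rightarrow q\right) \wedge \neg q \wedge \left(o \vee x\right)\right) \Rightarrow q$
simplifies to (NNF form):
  $\text{True}$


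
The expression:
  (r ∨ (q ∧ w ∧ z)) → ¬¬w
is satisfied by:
  {w: True, r: False}
  {r: False, w: False}
  {r: True, w: True}


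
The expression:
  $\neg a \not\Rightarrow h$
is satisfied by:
  {h: False, a: False}


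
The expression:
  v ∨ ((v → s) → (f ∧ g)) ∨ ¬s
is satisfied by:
  {v: True, f: True, g: True, s: False}
  {v: True, f: True, g: False, s: False}
  {v: True, g: True, s: False, f: False}
  {v: True, g: False, s: False, f: False}
  {f: True, g: True, s: False, v: False}
  {f: True, g: False, s: False, v: False}
  {g: True, f: False, s: False, v: False}
  {g: False, f: False, s: False, v: False}
  {v: True, f: True, s: True, g: True}
  {v: True, f: True, s: True, g: False}
  {v: True, s: True, g: True, f: False}
  {v: True, s: True, g: False, f: False}
  {f: True, s: True, g: True, v: False}


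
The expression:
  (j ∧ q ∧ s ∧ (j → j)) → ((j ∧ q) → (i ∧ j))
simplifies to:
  i ∨ ¬j ∨ ¬q ∨ ¬s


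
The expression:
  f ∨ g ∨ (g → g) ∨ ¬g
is always true.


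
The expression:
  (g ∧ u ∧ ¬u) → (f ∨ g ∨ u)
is always true.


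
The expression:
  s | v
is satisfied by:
  {v: True, s: True}
  {v: True, s: False}
  {s: True, v: False}


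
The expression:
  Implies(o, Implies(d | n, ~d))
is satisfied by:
  {o: False, d: False}
  {d: True, o: False}
  {o: True, d: False}


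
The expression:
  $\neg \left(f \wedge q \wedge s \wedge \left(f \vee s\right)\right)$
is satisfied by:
  {s: False, q: False, f: False}
  {f: True, s: False, q: False}
  {q: True, s: False, f: False}
  {f: True, q: True, s: False}
  {s: True, f: False, q: False}
  {f: True, s: True, q: False}
  {q: True, s: True, f: False}


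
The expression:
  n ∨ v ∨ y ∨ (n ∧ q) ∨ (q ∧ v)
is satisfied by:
  {n: True, y: True, v: True}
  {n: True, y: True, v: False}
  {n: True, v: True, y: False}
  {n: True, v: False, y: False}
  {y: True, v: True, n: False}
  {y: True, v: False, n: False}
  {v: True, y: False, n: False}


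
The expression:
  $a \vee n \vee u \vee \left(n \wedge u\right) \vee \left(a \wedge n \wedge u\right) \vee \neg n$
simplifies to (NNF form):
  $\text{True}$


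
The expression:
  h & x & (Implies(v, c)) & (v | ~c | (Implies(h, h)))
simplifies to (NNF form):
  h & x & (c | ~v)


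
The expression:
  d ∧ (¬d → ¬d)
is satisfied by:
  {d: True}


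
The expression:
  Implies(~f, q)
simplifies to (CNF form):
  f | q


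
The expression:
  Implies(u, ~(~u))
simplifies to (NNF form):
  True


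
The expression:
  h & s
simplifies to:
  h & s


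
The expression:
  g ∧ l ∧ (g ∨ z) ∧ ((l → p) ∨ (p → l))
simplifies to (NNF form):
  g ∧ l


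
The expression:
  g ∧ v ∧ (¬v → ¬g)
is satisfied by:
  {g: True, v: True}


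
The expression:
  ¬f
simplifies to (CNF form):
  ¬f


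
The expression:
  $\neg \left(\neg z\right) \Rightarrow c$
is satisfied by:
  {c: True, z: False}
  {z: False, c: False}
  {z: True, c: True}


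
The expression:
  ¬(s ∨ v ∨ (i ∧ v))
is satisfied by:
  {v: False, s: False}


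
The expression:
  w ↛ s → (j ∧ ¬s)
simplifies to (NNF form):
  j ∨ s ∨ ¬w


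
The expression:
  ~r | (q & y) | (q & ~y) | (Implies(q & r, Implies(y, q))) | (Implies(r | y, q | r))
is always true.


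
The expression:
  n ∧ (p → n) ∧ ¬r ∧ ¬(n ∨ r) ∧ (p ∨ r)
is never true.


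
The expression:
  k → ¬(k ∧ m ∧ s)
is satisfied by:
  {s: False, k: False, m: False}
  {m: True, s: False, k: False}
  {k: True, s: False, m: False}
  {m: True, k: True, s: False}
  {s: True, m: False, k: False}
  {m: True, s: True, k: False}
  {k: True, s: True, m: False}


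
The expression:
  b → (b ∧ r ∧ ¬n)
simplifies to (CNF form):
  (r ∨ ¬b) ∧ (¬b ∨ ¬n)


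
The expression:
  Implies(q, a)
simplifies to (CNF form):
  a | ~q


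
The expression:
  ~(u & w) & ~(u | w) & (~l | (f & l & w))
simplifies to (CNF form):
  ~l & ~u & ~w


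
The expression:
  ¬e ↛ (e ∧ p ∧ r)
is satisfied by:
  {e: False}


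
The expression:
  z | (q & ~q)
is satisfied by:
  {z: True}


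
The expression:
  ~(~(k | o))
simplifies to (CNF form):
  k | o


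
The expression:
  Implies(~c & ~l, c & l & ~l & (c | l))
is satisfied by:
  {c: True, l: True}
  {c: True, l: False}
  {l: True, c: False}


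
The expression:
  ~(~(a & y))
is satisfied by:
  {a: True, y: True}


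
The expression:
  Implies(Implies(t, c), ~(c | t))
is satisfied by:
  {c: False}


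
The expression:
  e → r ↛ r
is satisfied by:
  {e: False}


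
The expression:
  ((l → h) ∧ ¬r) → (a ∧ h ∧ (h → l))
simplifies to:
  r ∨ (a ∧ l) ∨ (l ∧ ¬h)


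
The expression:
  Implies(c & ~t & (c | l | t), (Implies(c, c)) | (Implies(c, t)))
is always true.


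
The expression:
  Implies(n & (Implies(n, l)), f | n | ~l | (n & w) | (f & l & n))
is always true.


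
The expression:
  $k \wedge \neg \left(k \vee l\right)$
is never true.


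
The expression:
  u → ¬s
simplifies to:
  ¬s ∨ ¬u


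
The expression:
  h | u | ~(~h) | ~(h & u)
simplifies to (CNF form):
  True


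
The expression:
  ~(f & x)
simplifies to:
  ~f | ~x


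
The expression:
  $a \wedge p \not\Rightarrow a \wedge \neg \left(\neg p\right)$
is never true.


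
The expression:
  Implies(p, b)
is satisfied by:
  {b: True, p: False}
  {p: False, b: False}
  {p: True, b: True}


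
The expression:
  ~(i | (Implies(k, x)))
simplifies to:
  k & ~i & ~x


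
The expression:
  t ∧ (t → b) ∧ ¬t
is never true.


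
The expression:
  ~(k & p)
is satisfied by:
  {p: False, k: False}
  {k: True, p: False}
  {p: True, k: False}


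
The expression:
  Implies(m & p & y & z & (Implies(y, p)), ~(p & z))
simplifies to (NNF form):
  ~m | ~p | ~y | ~z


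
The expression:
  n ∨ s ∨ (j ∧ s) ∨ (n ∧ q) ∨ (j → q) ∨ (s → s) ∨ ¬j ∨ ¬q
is always true.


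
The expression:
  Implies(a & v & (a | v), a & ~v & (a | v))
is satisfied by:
  {v: False, a: False}
  {a: True, v: False}
  {v: True, a: False}


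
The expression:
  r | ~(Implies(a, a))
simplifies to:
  r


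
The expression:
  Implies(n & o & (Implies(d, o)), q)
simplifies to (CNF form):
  q | ~n | ~o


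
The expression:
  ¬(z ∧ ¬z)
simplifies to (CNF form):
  True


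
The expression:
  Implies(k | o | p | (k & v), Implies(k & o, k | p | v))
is always true.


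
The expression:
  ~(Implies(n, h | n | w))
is never true.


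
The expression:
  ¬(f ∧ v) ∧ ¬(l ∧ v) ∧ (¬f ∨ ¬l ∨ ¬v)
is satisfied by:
  {f: False, v: False, l: False}
  {l: True, f: False, v: False}
  {f: True, l: False, v: False}
  {l: True, f: True, v: False}
  {v: True, l: False, f: False}


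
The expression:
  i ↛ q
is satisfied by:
  {i: True, q: False}


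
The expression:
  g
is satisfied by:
  {g: True}


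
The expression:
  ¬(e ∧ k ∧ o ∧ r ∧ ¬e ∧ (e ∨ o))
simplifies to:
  True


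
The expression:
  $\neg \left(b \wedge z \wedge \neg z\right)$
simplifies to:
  $\text{True}$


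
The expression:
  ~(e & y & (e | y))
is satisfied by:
  {e: False, y: False}
  {y: True, e: False}
  {e: True, y: False}


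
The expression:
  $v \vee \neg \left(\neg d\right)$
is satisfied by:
  {d: True, v: True}
  {d: True, v: False}
  {v: True, d: False}


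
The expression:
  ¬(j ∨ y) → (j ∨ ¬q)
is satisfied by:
  {y: True, j: True, q: False}
  {y: True, j: False, q: False}
  {j: True, y: False, q: False}
  {y: False, j: False, q: False}
  {y: True, q: True, j: True}
  {y: True, q: True, j: False}
  {q: True, j: True, y: False}


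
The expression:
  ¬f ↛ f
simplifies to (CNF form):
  True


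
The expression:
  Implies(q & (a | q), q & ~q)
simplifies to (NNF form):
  ~q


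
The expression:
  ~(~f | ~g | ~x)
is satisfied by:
  {g: True, x: True, f: True}


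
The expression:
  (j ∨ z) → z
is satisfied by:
  {z: True, j: False}
  {j: False, z: False}
  {j: True, z: True}


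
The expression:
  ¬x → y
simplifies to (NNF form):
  x ∨ y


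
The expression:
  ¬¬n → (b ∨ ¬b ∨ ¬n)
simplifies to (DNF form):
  True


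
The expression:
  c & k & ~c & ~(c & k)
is never true.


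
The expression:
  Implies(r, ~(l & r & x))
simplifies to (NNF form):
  ~l | ~r | ~x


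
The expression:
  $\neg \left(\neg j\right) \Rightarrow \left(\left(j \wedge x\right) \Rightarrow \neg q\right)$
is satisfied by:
  {q: False, x: False, j: False}
  {j: True, q: False, x: False}
  {x: True, q: False, j: False}
  {j: True, x: True, q: False}
  {q: True, j: False, x: False}
  {j: True, q: True, x: False}
  {x: True, q: True, j: False}


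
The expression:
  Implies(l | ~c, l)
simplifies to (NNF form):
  c | l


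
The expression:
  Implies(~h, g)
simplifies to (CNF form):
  g | h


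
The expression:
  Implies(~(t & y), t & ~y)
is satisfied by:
  {t: True}


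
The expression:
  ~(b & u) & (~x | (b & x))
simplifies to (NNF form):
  (b & ~u) | (~b & ~x)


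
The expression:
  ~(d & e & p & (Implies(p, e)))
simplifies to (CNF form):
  ~d | ~e | ~p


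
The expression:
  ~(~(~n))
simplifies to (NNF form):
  ~n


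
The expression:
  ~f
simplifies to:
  ~f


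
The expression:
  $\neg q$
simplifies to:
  $\neg q$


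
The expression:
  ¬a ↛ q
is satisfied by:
  {q: True, a: False}
  {a: False, q: False}
  {a: True, q: True}


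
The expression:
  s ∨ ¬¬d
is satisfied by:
  {d: True, s: True}
  {d: True, s: False}
  {s: True, d: False}


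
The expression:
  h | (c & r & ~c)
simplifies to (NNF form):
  h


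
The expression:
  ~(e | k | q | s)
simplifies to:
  ~e & ~k & ~q & ~s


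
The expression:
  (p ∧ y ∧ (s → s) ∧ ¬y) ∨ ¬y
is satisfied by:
  {y: False}


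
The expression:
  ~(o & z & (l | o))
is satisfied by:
  {o: False, z: False}
  {z: True, o: False}
  {o: True, z: False}


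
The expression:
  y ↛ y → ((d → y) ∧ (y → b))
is always true.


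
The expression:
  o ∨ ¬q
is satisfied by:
  {o: True, q: False}
  {q: False, o: False}
  {q: True, o: True}


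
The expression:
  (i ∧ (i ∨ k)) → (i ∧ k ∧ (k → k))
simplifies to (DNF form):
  k ∨ ¬i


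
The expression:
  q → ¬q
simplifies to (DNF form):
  ¬q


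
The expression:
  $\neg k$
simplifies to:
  $\neg k$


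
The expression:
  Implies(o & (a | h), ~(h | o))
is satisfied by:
  {h: False, o: False, a: False}
  {a: True, h: False, o: False}
  {h: True, a: False, o: False}
  {a: True, h: True, o: False}
  {o: True, a: False, h: False}


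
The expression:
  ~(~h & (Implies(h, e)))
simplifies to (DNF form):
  h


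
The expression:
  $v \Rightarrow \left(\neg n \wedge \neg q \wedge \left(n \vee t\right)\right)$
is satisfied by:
  {t: True, n: False, q: False, v: False}
  {t: False, n: False, q: False, v: False}
  {t: True, q: True, n: False, v: False}
  {q: True, t: False, n: False, v: False}
  {t: True, n: True, q: False, v: False}
  {n: True, t: False, q: False, v: False}
  {t: True, q: True, n: True, v: False}
  {q: True, n: True, t: False, v: False}
  {v: True, t: True, n: False, q: False}


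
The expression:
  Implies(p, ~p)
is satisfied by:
  {p: False}


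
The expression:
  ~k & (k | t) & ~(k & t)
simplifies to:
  t & ~k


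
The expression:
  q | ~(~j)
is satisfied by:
  {q: True, j: True}
  {q: True, j: False}
  {j: True, q: False}


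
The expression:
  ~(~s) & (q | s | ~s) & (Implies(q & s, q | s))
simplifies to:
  s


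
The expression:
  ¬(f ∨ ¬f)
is never true.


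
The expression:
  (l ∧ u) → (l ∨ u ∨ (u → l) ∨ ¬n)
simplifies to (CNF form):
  True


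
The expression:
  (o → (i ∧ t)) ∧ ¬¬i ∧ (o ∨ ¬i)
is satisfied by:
  {t: True, i: True, o: True}


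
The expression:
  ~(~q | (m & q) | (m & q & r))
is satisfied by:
  {q: True, m: False}


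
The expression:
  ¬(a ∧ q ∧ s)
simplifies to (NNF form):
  ¬a ∨ ¬q ∨ ¬s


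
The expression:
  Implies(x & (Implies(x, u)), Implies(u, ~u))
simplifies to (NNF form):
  ~u | ~x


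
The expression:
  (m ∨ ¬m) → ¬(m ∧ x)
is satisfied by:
  {m: False, x: False}
  {x: True, m: False}
  {m: True, x: False}


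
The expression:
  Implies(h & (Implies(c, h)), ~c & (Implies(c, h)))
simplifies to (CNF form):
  ~c | ~h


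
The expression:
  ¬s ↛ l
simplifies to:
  l ∨ ¬s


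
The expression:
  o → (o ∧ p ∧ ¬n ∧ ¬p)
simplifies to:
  ¬o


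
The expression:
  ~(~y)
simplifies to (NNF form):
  y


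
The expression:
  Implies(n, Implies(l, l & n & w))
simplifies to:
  w | ~l | ~n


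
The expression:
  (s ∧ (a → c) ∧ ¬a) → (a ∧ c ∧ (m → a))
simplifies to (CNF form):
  a ∨ ¬s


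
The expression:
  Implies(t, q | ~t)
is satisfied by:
  {q: True, t: False}
  {t: False, q: False}
  {t: True, q: True}


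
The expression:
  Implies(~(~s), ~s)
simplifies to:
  ~s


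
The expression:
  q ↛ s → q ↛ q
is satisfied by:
  {s: True, q: False}
  {q: False, s: False}
  {q: True, s: True}


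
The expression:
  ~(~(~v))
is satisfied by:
  {v: False}


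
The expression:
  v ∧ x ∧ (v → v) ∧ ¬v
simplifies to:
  False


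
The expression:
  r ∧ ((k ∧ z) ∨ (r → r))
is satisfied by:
  {r: True}


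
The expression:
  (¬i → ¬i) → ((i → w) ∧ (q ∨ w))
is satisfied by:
  {q: True, w: True, i: False}
  {w: True, i: False, q: False}
  {q: True, w: True, i: True}
  {w: True, i: True, q: False}
  {q: True, i: False, w: False}


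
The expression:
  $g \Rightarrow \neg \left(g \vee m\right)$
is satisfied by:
  {g: False}


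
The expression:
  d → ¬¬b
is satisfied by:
  {b: True, d: False}
  {d: False, b: False}
  {d: True, b: True}


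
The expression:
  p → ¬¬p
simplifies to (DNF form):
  True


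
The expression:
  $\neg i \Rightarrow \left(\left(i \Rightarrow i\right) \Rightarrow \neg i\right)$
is always true.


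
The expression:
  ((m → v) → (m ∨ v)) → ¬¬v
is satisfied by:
  {v: True, m: False}
  {m: False, v: False}
  {m: True, v: True}


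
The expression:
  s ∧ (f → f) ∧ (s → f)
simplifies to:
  f ∧ s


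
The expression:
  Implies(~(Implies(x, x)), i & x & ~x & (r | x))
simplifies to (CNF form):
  True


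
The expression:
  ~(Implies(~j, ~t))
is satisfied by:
  {t: True, j: False}


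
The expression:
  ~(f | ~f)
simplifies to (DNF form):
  False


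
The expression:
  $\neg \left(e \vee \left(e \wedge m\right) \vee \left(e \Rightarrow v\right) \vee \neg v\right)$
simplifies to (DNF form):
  $\text{False}$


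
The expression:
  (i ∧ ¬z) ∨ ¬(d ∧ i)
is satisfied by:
  {z: False, d: False, i: False}
  {i: True, z: False, d: False}
  {d: True, z: False, i: False}
  {i: True, d: True, z: False}
  {z: True, i: False, d: False}
  {i: True, z: True, d: False}
  {d: True, z: True, i: False}


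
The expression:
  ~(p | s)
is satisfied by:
  {p: False, s: False}


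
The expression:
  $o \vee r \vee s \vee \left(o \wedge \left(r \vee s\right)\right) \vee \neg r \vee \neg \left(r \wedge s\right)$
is always true.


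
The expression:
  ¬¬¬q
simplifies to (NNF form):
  ¬q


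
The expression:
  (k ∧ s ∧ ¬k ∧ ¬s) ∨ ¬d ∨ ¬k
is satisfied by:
  {k: False, d: False}
  {d: True, k: False}
  {k: True, d: False}


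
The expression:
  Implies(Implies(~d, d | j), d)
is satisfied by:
  {d: True, j: False}
  {j: False, d: False}
  {j: True, d: True}


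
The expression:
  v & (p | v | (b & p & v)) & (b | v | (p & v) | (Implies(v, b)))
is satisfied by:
  {v: True}


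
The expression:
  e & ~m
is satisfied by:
  {e: True, m: False}


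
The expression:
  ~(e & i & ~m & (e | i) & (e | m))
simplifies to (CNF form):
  m | ~e | ~i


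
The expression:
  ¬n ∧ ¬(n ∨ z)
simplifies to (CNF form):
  ¬n ∧ ¬z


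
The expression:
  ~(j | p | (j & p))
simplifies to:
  ~j & ~p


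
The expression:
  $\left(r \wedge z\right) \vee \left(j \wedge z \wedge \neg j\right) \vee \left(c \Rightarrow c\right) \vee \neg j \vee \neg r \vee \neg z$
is always true.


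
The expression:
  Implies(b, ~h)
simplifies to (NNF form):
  ~b | ~h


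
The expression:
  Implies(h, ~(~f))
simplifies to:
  f | ~h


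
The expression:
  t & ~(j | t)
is never true.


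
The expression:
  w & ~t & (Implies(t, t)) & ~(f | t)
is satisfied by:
  {w: True, t: False, f: False}


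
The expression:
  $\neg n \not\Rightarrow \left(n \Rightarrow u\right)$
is never true.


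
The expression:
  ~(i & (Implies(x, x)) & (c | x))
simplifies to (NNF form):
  ~i | (~c & ~x)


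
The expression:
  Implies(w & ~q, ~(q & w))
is always true.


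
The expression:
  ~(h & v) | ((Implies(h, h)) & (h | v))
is always true.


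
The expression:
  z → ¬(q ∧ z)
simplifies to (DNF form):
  ¬q ∨ ¬z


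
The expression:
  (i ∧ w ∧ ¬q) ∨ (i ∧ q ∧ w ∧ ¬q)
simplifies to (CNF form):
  i ∧ w ∧ ¬q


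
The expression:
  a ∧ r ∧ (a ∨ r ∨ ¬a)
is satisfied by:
  {r: True, a: True}


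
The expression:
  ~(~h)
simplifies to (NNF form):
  h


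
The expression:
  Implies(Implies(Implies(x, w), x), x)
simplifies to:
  True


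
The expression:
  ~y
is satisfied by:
  {y: False}


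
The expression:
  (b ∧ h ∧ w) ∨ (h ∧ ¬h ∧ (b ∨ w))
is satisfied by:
  {h: True, w: True, b: True}


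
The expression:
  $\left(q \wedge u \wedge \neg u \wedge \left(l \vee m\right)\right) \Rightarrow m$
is always true.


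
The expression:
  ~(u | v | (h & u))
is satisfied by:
  {u: False, v: False}


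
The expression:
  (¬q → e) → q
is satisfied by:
  {q: True, e: False}
  {e: False, q: False}
  {e: True, q: True}


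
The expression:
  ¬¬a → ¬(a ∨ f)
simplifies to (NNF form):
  ¬a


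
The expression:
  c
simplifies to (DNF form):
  c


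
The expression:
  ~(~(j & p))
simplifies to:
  j & p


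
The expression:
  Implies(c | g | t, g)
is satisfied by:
  {g: True, c: False, t: False}
  {t: True, g: True, c: False}
  {g: True, c: True, t: False}
  {t: True, g: True, c: True}
  {t: False, c: False, g: False}


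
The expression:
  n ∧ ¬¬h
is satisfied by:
  {h: True, n: True}


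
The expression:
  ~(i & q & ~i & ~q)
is always true.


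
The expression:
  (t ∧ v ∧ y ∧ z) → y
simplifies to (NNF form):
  True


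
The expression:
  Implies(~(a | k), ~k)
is always true.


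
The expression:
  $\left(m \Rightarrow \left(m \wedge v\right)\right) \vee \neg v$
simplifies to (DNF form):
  $\text{True}$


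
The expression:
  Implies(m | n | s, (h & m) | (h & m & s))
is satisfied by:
  {m: True, h: True, s: False, n: False}
  {n: True, m: True, h: True, s: False}
  {m: True, s: True, h: True, n: False}
  {n: True, m: True, s: True, h: True}
  {h: True, n: False, s: False, m: False}
  {n: False, h: False, s: False, m: False}


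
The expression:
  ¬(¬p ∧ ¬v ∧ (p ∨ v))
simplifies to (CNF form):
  True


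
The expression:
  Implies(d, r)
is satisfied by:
  {r: True, d: False}
  {d: False, r: False}
  {d: True, r: True}


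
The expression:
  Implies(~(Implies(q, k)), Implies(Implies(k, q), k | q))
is always true.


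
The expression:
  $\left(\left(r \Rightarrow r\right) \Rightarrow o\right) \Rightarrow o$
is always true.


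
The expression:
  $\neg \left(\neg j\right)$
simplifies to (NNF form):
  $j$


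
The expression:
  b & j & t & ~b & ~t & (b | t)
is never true.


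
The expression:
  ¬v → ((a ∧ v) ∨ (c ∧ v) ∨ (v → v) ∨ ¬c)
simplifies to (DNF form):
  True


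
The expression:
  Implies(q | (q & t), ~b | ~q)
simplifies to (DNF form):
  ~b | ~q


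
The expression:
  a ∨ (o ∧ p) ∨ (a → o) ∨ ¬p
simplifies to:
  True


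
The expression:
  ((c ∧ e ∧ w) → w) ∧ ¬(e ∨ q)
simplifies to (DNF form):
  ¬e ∧ ¬q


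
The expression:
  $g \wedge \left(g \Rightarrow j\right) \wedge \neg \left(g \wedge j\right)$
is never true.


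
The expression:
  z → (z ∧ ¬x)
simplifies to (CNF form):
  ¬x ∨ ¬z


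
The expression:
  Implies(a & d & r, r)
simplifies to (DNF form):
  True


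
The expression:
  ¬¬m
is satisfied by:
  {m: True}


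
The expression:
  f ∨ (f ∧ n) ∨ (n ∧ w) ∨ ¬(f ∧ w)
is always true.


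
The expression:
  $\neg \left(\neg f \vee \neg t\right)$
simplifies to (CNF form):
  $f \wedge t$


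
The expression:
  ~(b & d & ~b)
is always true.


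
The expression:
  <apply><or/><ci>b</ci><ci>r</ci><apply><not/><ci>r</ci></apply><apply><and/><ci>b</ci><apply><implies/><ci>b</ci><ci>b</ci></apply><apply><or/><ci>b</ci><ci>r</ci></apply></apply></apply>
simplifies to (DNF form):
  <true/>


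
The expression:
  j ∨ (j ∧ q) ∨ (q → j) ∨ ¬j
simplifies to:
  True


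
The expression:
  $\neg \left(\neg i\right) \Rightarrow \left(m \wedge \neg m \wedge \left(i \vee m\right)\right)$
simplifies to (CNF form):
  $\neg i$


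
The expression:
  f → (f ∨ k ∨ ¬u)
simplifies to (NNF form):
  True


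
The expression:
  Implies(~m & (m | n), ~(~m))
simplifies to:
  m | ~n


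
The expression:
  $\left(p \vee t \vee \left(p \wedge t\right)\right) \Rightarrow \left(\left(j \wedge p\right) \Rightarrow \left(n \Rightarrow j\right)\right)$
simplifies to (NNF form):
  $\text{True}$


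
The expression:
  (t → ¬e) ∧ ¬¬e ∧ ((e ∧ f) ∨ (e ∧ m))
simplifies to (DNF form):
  (e ∧ f ∧ ¬t) ∨ (e ∧ m ∧ ¬t)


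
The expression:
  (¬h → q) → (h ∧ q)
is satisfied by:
  {h: False, q: False}
  {q: True, h: True}


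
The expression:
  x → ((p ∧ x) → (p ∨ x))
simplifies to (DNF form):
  True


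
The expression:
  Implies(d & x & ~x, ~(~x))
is always true.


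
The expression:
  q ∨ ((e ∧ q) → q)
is always true.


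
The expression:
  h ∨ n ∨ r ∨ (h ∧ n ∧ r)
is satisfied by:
  {r: True, n: True, h: True}
  {r: True, n: True, h: False}
  {r: True, h: True, n: False}
  {r: True, h: False, n: False}
  {n: True, h: True, r: False}
  {n: True, h: False, r: False}
  {h: True, n: False, r: False}


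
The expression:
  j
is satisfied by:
  {j: True}


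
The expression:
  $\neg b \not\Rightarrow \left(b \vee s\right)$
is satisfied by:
  {b: False, s: False}


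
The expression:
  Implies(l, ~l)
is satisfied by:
  {l: False}


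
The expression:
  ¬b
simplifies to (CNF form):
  ¬b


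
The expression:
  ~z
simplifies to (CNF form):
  ~z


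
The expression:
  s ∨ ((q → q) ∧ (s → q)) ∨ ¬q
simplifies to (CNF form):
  True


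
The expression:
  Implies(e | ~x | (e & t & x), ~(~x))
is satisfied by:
  {x: True}


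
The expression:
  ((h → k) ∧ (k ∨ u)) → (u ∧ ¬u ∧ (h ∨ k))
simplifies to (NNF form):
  ¬k ∧ (h ∨ ¬u)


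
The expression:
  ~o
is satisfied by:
  {o: False}


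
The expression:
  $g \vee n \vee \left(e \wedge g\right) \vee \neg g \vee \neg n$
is always true.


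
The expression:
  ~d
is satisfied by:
  {d: False}


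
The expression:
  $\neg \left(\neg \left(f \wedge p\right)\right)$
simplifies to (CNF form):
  $f \wedge p$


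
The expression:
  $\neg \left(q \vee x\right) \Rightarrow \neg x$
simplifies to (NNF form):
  $\text{True}$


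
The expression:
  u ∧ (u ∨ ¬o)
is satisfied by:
  {u: True}


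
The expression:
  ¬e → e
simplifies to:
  e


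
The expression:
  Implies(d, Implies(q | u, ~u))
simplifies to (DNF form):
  ~d | ~u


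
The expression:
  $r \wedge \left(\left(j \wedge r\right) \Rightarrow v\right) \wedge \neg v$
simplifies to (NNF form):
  $r \wedge \neg j \wedge \neg v$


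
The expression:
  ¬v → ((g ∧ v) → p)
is always true.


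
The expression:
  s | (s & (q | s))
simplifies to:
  s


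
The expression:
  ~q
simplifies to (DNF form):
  ~q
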